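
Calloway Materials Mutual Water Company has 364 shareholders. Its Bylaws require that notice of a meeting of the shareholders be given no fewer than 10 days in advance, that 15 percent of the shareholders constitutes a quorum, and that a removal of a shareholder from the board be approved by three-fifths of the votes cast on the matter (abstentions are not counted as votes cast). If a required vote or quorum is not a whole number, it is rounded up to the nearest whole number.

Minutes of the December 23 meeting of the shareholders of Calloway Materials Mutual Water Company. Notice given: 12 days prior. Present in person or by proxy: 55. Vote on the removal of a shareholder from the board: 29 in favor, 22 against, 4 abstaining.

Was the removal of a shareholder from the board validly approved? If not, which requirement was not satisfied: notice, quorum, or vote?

Invalid — vote requirement not satisfied.

Notice: 12 days given; 10 required. Satisfied.
Quorum: 15% of 364 = 54.60, rounded up to 55; 55 present. Satisfied.
Vote: requires three-fifths of the votes cast (55 − 4 abstaining = 51); 3/5 of 51 = 30.60, rounded up to 31, so 31 needed; 29 in favor. Not satisfied.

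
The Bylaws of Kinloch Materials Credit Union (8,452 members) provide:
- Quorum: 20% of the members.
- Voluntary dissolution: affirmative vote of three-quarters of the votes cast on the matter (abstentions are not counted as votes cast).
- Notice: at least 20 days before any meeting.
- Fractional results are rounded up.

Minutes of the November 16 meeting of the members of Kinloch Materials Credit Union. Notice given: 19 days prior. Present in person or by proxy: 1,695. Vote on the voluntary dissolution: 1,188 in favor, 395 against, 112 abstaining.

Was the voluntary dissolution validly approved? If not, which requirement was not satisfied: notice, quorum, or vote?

Invalid — notice requirement not satisfied.

Notice: 19 days given; 20 required. Not satisfied.
Quorum: 20% of 8,452 = 1,690.40, rounded up to 1,691; 1,695 present. Satisfied.
Vote: requires three-fourths of the votes cast (1,695 − 112 abstaining = 1,583); 3/4 of 1583 = 1187.25, rounded up to 1188, so 1,188 needed; 1,188 in favor. Satisfied.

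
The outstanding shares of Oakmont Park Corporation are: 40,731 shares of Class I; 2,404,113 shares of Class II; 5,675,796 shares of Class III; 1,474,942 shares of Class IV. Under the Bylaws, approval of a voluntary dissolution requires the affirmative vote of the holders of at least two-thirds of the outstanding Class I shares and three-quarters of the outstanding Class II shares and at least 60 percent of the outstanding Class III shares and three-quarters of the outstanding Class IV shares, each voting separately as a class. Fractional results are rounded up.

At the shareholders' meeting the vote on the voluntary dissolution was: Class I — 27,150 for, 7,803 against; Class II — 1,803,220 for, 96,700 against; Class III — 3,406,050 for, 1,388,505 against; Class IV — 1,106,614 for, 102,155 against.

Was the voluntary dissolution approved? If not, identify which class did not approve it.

Class I: 2/3 of 40731 = 27154; 27,154 required, 27,150 in favor — not approved.
Class II: 3/4 of 2404113 = 1803084.75, rounded up to 1803085; 1,803,085 required, 1,803,220 in favor — approved.
Class III: 3/5 of 5675796 = 3405477.60, rounded up to 3405478; 3,405,478 required, 3,406,050 in favor — approved.
Class IV: 3/4 of 1474942 = 1106206.50, rounded up to 1106207; 1,106,207 required, 1,106,614 in favor — approved.

Not approved — the Class I shares did not give the required vote.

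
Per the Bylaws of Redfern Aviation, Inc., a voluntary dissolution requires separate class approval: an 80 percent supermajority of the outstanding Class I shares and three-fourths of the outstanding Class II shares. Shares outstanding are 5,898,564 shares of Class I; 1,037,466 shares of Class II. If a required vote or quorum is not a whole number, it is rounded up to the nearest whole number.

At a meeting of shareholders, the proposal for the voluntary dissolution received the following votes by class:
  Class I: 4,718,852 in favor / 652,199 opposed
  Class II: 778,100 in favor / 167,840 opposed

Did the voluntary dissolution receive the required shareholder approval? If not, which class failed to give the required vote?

Approved — every class gave the required vote.

Class I: 4/5 of 5898564 = 4718851.20, rounded up to 4718852; 4,718,852 required, 4,718,852 in favor — approved.
Class II: 3/4 of 1037466 = 778099.50, rounded up to 778100; 778,100 required, 778,100 in favor — approved.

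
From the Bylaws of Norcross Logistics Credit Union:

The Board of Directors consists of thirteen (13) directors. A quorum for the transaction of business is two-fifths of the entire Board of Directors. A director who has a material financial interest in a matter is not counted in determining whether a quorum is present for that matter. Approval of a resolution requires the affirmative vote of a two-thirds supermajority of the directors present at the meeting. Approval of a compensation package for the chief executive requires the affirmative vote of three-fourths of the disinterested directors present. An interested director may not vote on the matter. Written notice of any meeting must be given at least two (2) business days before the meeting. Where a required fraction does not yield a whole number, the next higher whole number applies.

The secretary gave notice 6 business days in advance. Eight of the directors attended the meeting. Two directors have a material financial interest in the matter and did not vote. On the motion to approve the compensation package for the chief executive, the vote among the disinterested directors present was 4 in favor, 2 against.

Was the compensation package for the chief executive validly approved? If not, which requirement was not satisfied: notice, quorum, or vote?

Invalid — vote requirement not satisfied.

Notice: 6 business days given; 2 required (6 ≥ 2). Satisfied.
Quorum: 8 present, but the 2 interested directors do not count, leaving 6. Quorum is 6. Satisfied.
Vote: the compensation package for the chief executive requires three-fourths of the disinterested directors present (8 − 2 = 6). 3/4 of 6 = 4.50, rounded up to 5, so 5 affirmative votes are needed; 4 voted in favor. Not satisfied.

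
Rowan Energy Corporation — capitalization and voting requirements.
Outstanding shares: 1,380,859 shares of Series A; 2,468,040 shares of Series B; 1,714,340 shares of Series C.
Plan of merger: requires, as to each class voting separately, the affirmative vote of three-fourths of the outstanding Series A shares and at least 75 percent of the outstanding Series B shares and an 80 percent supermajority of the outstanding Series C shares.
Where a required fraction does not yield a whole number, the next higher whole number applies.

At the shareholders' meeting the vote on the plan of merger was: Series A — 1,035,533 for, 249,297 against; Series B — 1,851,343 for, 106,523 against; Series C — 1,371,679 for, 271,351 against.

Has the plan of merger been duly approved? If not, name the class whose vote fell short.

Series A: 3/4 of 1380859 = 1035644.25, rounded up to 1035645; 1,035,645 required, 1,035,533 in favor — not approved.
Series B: 3/4 of 2468040 = 1851030; 1,851,030 required, 1,851,343 in favor — approved.
Series C: 4/5 of 1714340 = 1371472; 1,371,472 required, 1,371,679 in favor — approved.

Not approved — the Series A shares did not give the required vote.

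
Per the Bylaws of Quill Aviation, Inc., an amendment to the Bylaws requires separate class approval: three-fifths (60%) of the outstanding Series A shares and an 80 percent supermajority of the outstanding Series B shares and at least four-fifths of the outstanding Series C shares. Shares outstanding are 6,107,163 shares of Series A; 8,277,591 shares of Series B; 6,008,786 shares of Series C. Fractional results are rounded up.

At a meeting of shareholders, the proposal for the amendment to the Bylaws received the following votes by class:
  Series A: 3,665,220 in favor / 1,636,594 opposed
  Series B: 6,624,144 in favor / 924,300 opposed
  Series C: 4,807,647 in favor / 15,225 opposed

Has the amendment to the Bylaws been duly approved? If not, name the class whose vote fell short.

Series A: 3/5 of 6107163 = 3664297.80, rounded up to 3664298; 3,664,298 required, 3,665,220 in favor — approved.
Series B: 4/5 of 8277591 = 6622072.80, rounded up to 6622073; 6,622,073 required, 6,624,144 in favor — approved.
Series C: 4/5 of 6008786 = 4807028.80, rounded up to 4807029; 4,807,029 required, 4,807,647 in favor — approved.

Approved — every class gave the required vote.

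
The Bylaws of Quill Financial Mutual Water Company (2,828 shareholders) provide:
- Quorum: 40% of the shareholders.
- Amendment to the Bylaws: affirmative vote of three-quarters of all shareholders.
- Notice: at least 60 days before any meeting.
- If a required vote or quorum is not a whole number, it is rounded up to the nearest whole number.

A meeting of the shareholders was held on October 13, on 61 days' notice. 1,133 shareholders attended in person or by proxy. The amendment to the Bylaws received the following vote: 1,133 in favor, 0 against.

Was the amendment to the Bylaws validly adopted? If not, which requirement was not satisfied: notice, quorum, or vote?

Notice: 61 days given; 60 required. Satisfied.
Quorum: 40% of 2,828 = 1,131.20, rounded up to 1,132; 1,133 present. Satisfied.
Vote: requires three-fourths of all shareholders (2,828); 3/4 of 2828 = 2121, so 2,121 needed; 1,133 in favor. Not satisfied.

Invalid — vote requirement not satisfied.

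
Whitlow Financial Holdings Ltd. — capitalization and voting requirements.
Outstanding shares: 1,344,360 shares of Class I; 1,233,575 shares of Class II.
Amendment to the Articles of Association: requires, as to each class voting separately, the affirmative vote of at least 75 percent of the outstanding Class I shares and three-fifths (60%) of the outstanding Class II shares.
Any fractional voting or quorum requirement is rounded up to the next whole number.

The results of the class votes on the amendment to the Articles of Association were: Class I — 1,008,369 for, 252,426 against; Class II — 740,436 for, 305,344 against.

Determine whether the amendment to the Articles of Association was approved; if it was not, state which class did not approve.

Class I: 3/4 of 1344360 = 1008270; 1,008,270 required, 1,008,369 in favor — approved.
Class II: 3/5 of 1233575 = 740145; 740,145 required, 740,436 in favor — approved.

Approved — every class gave the required vote.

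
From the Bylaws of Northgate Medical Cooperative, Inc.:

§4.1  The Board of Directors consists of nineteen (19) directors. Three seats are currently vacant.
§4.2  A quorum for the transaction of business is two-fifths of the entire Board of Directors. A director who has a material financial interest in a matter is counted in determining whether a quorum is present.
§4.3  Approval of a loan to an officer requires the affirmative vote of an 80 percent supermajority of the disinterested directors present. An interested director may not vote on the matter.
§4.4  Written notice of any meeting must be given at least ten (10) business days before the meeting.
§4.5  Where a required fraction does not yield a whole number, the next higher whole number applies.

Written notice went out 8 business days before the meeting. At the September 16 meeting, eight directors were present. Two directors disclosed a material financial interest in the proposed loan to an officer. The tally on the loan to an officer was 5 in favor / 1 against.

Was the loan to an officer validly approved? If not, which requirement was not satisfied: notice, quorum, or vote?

Invalid — notice requirement not satisfied.

Notice: 8 business days given; 10 required (8 < 10). Not satisfied.
Quorum: 8 present (interested directors count toward quorum); quorum is 8. Satisfied.
Vote: the loan to an officer requires four-fifths of the disinterested directors present (8 − 2 = 6). 4/5 of 6 = 4.80, rounded up to 5, so 5 affirmative votes are needed; 5 voted in favor. Satisfied.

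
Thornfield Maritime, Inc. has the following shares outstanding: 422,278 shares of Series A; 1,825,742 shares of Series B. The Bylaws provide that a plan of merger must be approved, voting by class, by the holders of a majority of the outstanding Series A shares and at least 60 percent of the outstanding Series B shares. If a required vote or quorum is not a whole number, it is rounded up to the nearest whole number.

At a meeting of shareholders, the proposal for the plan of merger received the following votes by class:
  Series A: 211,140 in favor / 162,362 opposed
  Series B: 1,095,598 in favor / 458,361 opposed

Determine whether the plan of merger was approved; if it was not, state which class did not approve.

Series A: a majority of 422278 is 211140; 211,140 required, 211,140 in favor — approved.
Series B: 3/5 of 1825742 = 1095445.20, rounded up to 1095446; 1,095,446 required, 1,095,598 in favor — approved.

Approved — every class gave the required vote.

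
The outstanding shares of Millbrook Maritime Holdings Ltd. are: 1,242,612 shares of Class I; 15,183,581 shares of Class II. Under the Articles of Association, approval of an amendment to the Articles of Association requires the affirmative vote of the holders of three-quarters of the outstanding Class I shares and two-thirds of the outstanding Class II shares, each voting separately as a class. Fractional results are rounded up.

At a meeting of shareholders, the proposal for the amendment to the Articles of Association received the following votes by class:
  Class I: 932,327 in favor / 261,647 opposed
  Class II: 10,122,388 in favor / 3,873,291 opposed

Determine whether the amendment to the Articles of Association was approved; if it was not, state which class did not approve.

Class I: 3/4 of 1242612 = 931959; 931,959 required, 932,327 in favor — approved.
Class II: 2/3 of 15183581 = 10122387.33, rounded up to 10122388; 10,122,388 required, 10,122,388 in favor — approved.

Approved — every class gave the required vote.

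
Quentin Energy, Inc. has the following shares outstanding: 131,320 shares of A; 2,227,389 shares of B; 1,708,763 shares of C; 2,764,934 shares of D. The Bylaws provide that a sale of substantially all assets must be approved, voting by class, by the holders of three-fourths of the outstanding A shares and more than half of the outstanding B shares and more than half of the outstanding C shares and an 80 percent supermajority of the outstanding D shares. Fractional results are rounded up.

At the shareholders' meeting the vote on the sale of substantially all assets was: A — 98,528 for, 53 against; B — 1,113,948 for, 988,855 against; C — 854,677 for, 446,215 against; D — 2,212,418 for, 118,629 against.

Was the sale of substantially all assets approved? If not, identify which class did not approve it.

A: 3/4 of 131320 = 98490; 98,490 required, 98,528 in favor — approved.
B: a majority of 2227389 is 1113695; 1,113,695 required, 1,113,948 in favor — approved.
C: a majority of 1708763 is 854382; 854,382 required, 854,677 in favor — approved.
D: 4/5 of 2764934 = 2211947.20, rounded up to 2211948; 2,211,948 required, 2,212,418 in favor — approved.

Approved — every class gave the required vote.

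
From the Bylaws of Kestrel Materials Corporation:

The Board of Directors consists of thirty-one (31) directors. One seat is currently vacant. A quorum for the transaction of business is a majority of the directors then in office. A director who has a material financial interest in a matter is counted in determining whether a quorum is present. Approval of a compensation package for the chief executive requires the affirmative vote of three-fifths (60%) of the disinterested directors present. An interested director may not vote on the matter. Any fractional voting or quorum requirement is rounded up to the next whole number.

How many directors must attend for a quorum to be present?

16

A majority of 30 is 16.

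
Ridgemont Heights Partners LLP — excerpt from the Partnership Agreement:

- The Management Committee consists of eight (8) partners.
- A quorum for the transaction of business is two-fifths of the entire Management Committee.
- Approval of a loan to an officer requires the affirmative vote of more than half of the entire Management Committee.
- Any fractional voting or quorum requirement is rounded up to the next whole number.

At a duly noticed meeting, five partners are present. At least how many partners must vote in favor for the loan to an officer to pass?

The loan to an officer requires a majority of the entire Management Committee (8).
A majority of 8 is 5.

5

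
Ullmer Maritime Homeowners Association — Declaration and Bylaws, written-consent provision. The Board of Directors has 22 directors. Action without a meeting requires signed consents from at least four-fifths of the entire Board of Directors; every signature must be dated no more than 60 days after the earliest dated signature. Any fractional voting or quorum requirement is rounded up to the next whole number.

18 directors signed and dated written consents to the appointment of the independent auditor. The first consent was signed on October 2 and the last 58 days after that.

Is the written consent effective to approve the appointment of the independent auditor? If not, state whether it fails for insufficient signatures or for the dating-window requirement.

Effective — both the signature and dating-window requirements are satisfied.

Signatures required: at least four-fifths of 22 — 4/5 of 22 = 17.60, rounded up to 18, so 18 needed; 18 signed. Sufficient.
Dating window: the latest signature is 58 days after the earliest; the limit is 60 days. Within the window.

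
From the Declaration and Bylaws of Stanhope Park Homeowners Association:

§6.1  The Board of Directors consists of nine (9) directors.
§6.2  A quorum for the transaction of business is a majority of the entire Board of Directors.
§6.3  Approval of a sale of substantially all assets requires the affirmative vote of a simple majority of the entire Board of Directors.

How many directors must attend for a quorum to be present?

A majority of 9 is 5.

5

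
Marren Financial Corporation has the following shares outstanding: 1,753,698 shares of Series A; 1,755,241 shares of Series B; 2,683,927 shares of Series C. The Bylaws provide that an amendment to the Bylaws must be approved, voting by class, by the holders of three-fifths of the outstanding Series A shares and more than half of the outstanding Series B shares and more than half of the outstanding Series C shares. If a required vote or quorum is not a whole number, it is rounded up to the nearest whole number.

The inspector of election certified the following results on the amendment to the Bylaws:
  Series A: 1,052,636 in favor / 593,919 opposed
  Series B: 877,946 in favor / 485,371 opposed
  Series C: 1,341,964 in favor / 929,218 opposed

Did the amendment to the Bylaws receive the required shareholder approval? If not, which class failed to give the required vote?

Approved — every class gave the required vote.

Series A: 3/5 of 1753698 = 1052218.80, rounded up to 1052219; 1,052,219 required, 1,052,636 in favor — approved.
Series B: a majority of 1755241 is 877621; 877,621 required, 877,946 in favor — approved.
Series C: a majority of 2683927 is 1341964; 1,341,964 required, 1,341,964 in favor — approved.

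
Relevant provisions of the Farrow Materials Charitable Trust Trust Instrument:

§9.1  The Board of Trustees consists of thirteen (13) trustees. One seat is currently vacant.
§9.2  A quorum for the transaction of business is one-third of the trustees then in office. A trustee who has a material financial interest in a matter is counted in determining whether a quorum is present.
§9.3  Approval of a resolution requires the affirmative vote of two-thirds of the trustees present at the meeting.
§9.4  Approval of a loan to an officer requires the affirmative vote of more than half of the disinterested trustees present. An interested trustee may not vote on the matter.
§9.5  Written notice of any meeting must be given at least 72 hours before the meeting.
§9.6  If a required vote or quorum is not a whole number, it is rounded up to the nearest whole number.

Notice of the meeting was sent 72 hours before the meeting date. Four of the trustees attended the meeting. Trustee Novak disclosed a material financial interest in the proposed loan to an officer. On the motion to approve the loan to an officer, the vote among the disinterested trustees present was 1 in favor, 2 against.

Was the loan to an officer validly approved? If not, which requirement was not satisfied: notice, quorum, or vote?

Invalid — vote requirement not satisfied.

Notice: 72 hours given; 72 required (72 ≥ 72). Satisfied.
Quorum: 4 present (interested trustees count toward quorum); quorum is 4. Satisfied.
Vote: the loan to an officer requires a majority of the disinterested trustees present (4 − 1 = 3). A majority of 3 is 2, so 2 affirmative votes are needed; 1 voted in favor. Not satisfied.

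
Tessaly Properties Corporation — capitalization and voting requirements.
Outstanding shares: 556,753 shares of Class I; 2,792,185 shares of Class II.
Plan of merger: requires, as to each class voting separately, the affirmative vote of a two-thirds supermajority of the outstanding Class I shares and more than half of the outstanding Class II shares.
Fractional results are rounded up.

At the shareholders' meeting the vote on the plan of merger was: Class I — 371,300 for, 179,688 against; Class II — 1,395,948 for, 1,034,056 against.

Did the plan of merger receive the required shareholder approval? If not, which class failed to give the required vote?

Class I: 2/3 of 556753 = 371168.67, rounded up to 371169; 371,169 required, 371,300 in favor — approved.
Class II: a majority of 2792185 is 1396093; 1,396,093 required, 1,395,948 in favor — not approved.

Not approved — the Class II shares did not give the required vote.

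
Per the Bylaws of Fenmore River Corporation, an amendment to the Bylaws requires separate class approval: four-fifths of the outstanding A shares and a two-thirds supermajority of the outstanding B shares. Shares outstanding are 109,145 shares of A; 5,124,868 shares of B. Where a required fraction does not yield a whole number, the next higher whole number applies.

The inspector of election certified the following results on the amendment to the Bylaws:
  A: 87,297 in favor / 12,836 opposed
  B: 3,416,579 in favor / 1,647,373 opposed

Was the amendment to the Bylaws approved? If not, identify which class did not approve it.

Not approved — the A shares did not give the required vote.

A: 4/5 of 109145 = 87316; 87,316 required, 87,297 in favor — not approved.
B: 2/3 of 5124868 = 3416578.67, rounded up to 3416579; 3,416,579 required, 3,416,579 in favor — approved.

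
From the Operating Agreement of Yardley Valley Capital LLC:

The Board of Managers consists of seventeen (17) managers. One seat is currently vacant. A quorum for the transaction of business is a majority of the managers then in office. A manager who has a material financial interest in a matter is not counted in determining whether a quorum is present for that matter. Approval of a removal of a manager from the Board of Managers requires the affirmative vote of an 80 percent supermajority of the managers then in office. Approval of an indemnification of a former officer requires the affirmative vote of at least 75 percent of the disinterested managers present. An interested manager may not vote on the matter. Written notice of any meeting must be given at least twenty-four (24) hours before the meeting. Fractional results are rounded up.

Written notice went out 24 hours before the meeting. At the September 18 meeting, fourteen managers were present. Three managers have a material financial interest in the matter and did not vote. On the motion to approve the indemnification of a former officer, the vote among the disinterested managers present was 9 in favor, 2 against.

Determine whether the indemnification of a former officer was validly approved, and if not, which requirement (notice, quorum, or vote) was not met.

Valid — all requirements satisfied.

Notice: 24 hours given; 24 required (24 ≥ 24). Satisfied.
Quorum: 14 present, but the 3 interested managers do not count, leaving 11. Quorum is 9. Satisfied.
Vote: the indemnification of a former officer requires three-fourths of the disinterested managers present (14 − 3 = 11). 3/4 of 11 = 8.25, rounded up to 9, so 9 affirmative votes are needed; 9 voted in favor. Satisfied.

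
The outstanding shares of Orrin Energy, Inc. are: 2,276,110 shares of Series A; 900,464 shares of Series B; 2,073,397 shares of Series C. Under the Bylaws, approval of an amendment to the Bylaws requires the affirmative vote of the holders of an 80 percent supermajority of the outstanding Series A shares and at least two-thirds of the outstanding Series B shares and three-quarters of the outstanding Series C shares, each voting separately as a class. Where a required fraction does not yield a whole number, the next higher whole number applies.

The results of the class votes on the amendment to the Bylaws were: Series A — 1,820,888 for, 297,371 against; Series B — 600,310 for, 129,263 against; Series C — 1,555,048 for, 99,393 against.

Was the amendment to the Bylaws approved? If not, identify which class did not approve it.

Approved — every class gave the required vote.

Series A: 4/5 of 2276110 = 1820888; 1,820,888 required, 1,820,888 in favor — approved.
Series B: 2/3 of 900464 = 600309.33, rounded up to 600310; 600,310 required, 600,310 in favor — approved.
Series C: 3/4 of 2073397 = 1555047.75, rounded up to 1555048; 1,555,048 required, 1,555,048 in favor — approved.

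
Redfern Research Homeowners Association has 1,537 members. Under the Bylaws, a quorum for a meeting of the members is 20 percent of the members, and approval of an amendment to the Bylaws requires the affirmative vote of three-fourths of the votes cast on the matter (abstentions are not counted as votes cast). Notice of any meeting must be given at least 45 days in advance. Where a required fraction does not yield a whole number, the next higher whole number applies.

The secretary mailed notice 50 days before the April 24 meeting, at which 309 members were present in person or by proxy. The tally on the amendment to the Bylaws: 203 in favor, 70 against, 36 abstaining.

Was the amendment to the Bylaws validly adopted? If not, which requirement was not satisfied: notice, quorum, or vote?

Notice: 50 days given; 45 required. Satisfied.
Quorum: 20% of 1,537 = 307.40, rounded up to 308; 309 present. Satisfied.
Vote: requires three-fourths of the votes cast (309 − 36 abstaining = 273); 3/4 of 273 = 204.75, rounded up to 205, so 205 needed; 203 in favor. Not satisfied.

Invalid — vote requirement not satisfied.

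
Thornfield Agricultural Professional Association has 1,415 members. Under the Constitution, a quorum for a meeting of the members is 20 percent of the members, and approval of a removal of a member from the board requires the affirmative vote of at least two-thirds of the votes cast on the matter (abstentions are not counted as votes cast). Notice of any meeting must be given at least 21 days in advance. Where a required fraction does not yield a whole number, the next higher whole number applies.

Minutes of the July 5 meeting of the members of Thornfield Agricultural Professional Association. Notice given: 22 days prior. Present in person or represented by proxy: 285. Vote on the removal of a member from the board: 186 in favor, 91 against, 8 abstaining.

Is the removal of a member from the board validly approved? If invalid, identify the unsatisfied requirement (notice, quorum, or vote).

Valid — all requirements satisfied.

Notice: 22 days given; 21 required. Satisfied.
Quorum: 20% of 1,415 = 283; 285 present. Satisfied.
Vote: requires two-thirds of the votes cast (285 − 8 abstaining = 277); 2/3 of 277 = 184.67, rounded up to 185, so 185 needed; 186 in favor. Satisfied.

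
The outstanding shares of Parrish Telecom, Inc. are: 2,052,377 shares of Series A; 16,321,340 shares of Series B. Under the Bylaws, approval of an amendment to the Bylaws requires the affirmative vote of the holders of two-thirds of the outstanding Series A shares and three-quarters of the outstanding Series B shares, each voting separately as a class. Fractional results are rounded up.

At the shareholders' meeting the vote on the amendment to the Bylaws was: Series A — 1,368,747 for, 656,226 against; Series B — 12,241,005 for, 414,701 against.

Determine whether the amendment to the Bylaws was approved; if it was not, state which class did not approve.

Series A: 2/3 of 2052377 = 1368251.33, rounded up to 1368252; 1,368,252 required, 1,368,747 in favor — approved.
Series B: 3/4 of 16321340 = 12241005; 12,241,005 required, 12,241,005 in favor — approved.

Approved — every class gave the required vote.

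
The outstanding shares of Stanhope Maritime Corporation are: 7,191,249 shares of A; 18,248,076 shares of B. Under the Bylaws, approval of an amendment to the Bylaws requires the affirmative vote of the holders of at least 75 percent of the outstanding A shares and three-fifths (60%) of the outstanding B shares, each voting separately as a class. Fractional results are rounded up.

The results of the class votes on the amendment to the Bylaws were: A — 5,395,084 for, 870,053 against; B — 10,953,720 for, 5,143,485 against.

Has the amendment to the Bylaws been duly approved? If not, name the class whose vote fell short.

A: 3/4 of 7191249 = 5393436.75, rounded up to 5393437; 5,393,437 required, 5,395,084 in favor — approved.
B: 3/5 of 18248076 = 10948845.60, rounded up to 10948846; 10,948,846 required, 10,953,720 in favor — approved.

Approved — every class gave the required vote.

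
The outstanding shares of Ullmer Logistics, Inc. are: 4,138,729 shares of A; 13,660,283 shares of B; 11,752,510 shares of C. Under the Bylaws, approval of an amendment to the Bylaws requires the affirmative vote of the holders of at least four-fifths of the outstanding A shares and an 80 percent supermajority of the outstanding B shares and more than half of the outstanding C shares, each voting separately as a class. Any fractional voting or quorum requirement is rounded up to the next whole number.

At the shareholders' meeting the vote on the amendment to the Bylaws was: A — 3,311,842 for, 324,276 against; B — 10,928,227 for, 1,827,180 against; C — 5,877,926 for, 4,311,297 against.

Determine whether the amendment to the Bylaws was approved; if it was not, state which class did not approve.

A: 4/5 of 4138729 = 3310983.20, rounded up to 3310984; 3,310,984 required, 3,311,842 in favor — approved.
B: 4/5 of 13660283 = 10928226.40, rounded up to 10928227; 10,928,227 required, 10,928,227 in favor — approved.
C: a majority of 11752510 is 5876256; 5,876,256 required, 5,877,926 in favor — approved.

Approved — every class gave the required vote.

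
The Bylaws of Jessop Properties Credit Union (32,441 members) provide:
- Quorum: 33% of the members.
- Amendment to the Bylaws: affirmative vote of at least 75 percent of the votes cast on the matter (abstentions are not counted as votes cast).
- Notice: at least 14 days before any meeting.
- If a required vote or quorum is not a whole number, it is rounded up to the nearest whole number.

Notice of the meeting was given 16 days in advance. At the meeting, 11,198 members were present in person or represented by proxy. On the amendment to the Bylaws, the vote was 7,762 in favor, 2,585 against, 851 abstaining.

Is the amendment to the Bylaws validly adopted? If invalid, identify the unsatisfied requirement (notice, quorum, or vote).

Valid — all requirements satisfied.

Notice: 16 days given; 14 required. Satisfied.
Quorum: 33% of 32,441 = 10,705.53, rounded up to 10,706; 11,198 present. Satisfied.
Vote: requires three-fourths of the votes cast (11,198 − 851 abstaining = 10,347); 3/4 of 10347 = 7760.25, rounded up to 7761, so 7,761 needed; 7,762 in favor. Satisfied.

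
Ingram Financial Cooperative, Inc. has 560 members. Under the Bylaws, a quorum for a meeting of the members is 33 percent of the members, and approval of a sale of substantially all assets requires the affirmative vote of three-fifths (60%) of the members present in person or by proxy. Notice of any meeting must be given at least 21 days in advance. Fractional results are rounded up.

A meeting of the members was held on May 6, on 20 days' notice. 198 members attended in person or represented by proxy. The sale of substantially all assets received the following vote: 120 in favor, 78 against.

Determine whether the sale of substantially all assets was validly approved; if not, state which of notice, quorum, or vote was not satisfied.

Invalid — notice requirement not satisfied.

Notice: 20 days given; 21 required. Not satisfied.
Quorum: 33% of 560 = 184.80, rounded up to 185; 198 present. Satisfied.
Vote: requires three-fifths of those present (198); 3/5 of 198 = 118.80, rounded up to 119, so 119 needed; 120 in favor. Satisfied.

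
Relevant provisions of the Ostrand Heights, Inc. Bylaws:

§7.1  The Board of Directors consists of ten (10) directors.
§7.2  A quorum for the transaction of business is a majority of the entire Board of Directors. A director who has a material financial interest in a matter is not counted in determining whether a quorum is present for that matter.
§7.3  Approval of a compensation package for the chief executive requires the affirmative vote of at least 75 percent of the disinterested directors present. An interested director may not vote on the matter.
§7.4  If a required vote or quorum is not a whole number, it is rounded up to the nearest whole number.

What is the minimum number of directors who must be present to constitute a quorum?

A majority of 10 is 6.

6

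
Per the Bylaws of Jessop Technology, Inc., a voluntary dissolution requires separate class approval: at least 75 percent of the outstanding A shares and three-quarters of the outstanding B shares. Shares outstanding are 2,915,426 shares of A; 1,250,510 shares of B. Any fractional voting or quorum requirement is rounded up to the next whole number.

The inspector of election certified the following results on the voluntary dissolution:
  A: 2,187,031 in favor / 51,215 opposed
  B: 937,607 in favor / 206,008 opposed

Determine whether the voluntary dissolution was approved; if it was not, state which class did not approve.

A: 3/4 of 2915426 = 2186569.50, rounded up to 2186570; 2,186,570 required, 2,187,031 in favor — approved.
B: 3/4 of 1250510 = 937882.50, rounded up to 937883; 937,883 required, 937,607 in favor — not approved.

Not approved — the B shares did not give the required vote.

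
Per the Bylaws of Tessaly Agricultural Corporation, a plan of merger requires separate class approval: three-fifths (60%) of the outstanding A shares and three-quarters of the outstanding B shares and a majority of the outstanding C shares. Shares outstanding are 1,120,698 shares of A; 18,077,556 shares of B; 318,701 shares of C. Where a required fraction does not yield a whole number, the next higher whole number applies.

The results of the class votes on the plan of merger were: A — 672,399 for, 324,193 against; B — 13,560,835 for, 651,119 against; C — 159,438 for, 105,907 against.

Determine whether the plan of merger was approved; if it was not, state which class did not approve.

Not approved — the A shares did not give the required vote.

A: 3/5 of 1120698 = 672418.80, rounded up to 672419; 672,419 required, 672,399 in favor — not approved.
B: 3/4 of 18077556 = 13558167; 13,558,167 required, 13,560,835 in favor — approved.
C: a majority of 318701 is 159351; 159,351 required, 159,438 in favor — approved.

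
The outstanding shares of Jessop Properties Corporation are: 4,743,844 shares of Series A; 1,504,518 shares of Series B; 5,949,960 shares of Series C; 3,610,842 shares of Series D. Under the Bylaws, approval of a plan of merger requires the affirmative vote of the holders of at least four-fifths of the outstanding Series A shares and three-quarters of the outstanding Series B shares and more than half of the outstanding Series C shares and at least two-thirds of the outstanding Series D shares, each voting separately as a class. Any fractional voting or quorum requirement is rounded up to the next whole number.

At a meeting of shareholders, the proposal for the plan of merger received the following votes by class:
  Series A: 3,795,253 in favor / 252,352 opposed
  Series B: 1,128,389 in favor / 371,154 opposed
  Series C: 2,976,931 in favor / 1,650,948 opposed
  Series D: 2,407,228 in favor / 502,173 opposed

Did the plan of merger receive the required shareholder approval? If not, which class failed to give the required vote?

Series A: 4/5 of 4743844 = 3795075.20, rounded up to 3795076; 3,795,076 required, 3,795,253 in favor — approved.
Series B: 3/4 of 1504518 = 1128388.50, rounded up to 1128389; 1,128,389 required, 1,128,389 in favor — approved.
Series C: a majority of 5949960 is 2974981; 2,974,981 required, 2,976,931 in favor — approved.
Series D: 2/3 of 3610842 = 2407228; 2,407,228 required, 2,407,228 in favor — approved.

Approved — every class gave the required vote.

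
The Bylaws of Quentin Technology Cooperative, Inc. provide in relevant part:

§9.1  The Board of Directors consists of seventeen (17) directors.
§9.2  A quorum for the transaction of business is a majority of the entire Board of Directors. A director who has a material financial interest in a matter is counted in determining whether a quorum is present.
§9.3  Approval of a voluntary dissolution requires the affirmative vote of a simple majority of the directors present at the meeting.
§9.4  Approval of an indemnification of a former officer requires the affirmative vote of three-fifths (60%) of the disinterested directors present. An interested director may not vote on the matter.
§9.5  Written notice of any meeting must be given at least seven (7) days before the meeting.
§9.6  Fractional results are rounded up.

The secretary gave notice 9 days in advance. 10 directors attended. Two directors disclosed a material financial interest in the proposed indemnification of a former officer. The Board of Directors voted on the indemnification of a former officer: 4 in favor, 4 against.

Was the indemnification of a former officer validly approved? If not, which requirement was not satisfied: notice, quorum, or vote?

Notice: 9 days given; 7 required (9 ≥ 7). Satisfied.
Quorum: 10 present (interested directors count toward quorum); quorum is 9. Satisfied.
Vote: the indemnification of a former officer requires three-fifths of the disinterested directors present (10 − 2 = 8). 3/5 of 8 = 4.80, rounded up to 5, so 5 affirmative votes are needed; 4 voted in favor. Not satisfied.

Invalid — vote requirement not satisfied.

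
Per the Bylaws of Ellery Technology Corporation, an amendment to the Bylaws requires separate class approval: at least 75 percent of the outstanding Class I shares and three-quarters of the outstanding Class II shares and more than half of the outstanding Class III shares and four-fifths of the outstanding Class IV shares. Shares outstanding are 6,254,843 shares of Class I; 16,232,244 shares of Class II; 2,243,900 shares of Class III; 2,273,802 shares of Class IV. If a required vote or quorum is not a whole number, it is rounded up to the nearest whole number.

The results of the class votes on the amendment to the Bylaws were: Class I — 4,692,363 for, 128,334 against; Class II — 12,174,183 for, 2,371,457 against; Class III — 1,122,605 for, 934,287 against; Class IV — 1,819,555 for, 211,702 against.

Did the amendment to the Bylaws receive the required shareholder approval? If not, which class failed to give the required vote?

Class I: 3/4 of 6254843 = 4691132.25, rounded up to 4691133; 4,691,133 required, 4,692,363 in favor — approved.
Class II: 3/4 of 16232244 = 12174183; 12,174,183 required, 12,174,183 in favor — approved.
Class III: a majority of 2243900 is 1121951; 1,121,951 required, 1,122,605 in favor — approved.
Class IV: 4/5 of 2273802 = 1819041.60, rounded up to 1819042; 1,819,042 required, 1,819,555 in favor — approved.

Approved — every class gave the required vote.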